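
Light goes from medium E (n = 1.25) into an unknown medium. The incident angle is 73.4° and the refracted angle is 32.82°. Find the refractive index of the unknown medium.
n₂ = n₁·sin θ₁ / sin θ₂ = 2.21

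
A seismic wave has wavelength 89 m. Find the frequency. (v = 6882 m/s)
f = v/λ = 77.33 Hz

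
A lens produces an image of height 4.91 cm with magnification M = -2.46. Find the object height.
ho = |hi|/|M| = 1.996 cm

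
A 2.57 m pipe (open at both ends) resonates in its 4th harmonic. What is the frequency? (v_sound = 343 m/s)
fₙ = nv/(2L) = 266.9 Hz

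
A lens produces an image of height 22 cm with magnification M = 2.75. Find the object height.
ho = |hi|/|M| = 8 cm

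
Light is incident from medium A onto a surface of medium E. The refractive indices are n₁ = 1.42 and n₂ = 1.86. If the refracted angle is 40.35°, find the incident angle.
sin θ₁ = (n₂/n₁)·sin θ₂ → θ₁ = 58°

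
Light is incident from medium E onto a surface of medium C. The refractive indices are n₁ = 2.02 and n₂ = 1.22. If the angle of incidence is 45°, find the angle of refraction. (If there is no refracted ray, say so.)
sin θ₂ = (n₁/n₂)·sin θ₁ = 1.171 > 1, so there is no refracted ray — the light undergoes total internal reflection.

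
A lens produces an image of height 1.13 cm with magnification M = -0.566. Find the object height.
ho = |hi|/|M| = 1.996 cm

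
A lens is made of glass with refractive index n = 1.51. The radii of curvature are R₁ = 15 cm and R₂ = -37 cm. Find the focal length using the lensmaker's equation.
1/f = (n − 1)(1/R₁ − 1/R₂) → f = 20.93 cm (converging lens)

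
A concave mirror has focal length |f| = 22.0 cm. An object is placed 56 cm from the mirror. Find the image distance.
f = +22.0 cm (concave); 1/di = 1/f − 1/do → di = 36.24 cm (real image, in front of mirror)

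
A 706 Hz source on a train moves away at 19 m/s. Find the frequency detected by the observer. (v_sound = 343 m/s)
f_obs = f·v/(v + v_s) = 668.9 Hz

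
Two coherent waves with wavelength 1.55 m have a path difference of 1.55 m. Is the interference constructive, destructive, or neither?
constructive — path difference = 1λ, a whole number of wavelengths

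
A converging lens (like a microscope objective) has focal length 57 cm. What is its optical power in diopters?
P = 1/f = 1.754 D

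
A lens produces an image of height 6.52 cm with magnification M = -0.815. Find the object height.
ho = |hi|/|M| = 8 cm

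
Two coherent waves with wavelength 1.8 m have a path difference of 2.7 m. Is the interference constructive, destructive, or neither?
destructive — path difference = 1.5λ, an odd multiple of λ/2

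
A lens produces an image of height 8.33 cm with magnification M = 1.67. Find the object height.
ho = |hi|/|M| = 4.988 cm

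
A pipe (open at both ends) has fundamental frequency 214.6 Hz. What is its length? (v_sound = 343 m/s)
L = v/(2f₁) = 0.7992 m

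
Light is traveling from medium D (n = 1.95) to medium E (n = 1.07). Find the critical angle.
θc = arcsin(n₂/n₁) = 33.28°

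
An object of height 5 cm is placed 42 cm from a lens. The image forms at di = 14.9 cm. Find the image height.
hi = (-di/do) × ho = -1.774 cm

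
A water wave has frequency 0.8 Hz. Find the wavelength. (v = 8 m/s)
λ = v/f = 10 m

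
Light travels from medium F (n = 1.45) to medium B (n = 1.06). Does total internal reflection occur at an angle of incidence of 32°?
θc = arcsin(n₂/n₁) = 46.97°; 32° < θc, so no — the ray refracts.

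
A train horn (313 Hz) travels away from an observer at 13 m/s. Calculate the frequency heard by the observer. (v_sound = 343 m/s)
f_obs = f·v/(v + v_s) = 301.6 Hz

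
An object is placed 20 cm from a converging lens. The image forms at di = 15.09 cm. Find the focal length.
1/f = 1/do + 1/di → f = 8.601 cm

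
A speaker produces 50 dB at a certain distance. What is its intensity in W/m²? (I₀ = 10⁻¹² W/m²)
I = I₀·10^(β/10) = 1.00 × 10⁻⁷ W/m²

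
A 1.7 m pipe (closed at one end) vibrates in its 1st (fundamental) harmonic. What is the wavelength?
λₙ = 4L/n = 6.8 m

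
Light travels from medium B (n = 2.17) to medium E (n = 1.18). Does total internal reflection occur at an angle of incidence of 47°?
θc = arcsin(n₂/n₁) = 32.94°; 47° > θc, so yes — total internal reflection.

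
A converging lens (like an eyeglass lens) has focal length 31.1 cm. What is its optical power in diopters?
P = 1/f = 3.215 D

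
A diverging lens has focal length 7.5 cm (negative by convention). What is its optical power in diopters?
P = 1/f = -13.33 D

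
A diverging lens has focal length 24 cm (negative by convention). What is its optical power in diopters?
P = 1/f = -4.167 D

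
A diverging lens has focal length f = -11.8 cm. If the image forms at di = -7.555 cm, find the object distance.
1/do = 1/f − 1/di → do = 21 cm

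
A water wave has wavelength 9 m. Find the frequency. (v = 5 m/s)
f = v/λ = 0.5556 Hz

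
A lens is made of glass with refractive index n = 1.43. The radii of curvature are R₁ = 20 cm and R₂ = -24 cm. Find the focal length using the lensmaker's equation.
1/f = (n − 1)(1/R₁ − 1/R₂) → f = 25.37 cm (converging lens)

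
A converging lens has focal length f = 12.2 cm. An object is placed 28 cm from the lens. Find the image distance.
1/di = 1/f − 1/do → di = 21.62 cm (real image)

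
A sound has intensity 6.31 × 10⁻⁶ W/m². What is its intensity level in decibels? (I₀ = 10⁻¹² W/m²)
β = 10·log₁₀(I/I₀) = 68 dB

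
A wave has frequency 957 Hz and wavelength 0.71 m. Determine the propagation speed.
v = fλ = 679.5 m/s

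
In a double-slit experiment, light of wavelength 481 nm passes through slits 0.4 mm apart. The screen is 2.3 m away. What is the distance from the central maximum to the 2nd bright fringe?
y = mλL/d = 5.531 mm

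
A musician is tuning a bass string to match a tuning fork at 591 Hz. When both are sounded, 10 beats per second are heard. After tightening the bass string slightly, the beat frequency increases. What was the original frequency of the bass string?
601 Hz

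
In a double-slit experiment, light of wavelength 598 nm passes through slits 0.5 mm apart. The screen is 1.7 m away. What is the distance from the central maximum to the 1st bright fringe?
y = mλL/d = 2.033 mm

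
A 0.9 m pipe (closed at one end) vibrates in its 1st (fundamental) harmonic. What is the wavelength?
λₙ = 4L/n = 3.6 m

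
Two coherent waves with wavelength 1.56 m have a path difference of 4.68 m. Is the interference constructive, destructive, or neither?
constructive — path difference = 3λ, a whole number of wavelengths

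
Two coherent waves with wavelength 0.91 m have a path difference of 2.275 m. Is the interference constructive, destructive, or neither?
destructive — path difference = 2.5λ, an odd multiple of λ/2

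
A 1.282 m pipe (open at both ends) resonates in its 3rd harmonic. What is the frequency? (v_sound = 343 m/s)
fₙ = nv/(2L) = 401.3 Hz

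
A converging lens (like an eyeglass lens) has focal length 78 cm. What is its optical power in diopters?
P = 1/f = 1.282 D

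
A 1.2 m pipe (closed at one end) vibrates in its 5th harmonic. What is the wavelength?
λₙ = 4L/n = 0.96 m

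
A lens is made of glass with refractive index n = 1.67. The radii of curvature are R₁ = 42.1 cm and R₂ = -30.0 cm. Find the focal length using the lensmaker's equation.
1/f = (n − 1)(1/R₁ − 1/R₂) → f = 26.15 cm (converging lens)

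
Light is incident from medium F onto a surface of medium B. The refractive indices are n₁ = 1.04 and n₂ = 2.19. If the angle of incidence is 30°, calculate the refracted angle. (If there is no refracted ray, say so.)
sin θ₂ = (n₁/n₂)·sin θ₁ = 0.2374 → θ₂ = 13.74°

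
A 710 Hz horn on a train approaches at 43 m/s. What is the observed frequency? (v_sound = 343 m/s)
f_obs = f·v/(v − v_s) = 811.8 Hz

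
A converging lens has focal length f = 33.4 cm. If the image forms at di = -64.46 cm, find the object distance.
1/do = 1/f − 1/di → do = 22 cm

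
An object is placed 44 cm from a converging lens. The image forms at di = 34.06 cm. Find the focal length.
1/f = 1/do + 1/di → f = 19.2 cm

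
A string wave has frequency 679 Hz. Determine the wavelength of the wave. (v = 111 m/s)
λ = v/f = 0.1635 m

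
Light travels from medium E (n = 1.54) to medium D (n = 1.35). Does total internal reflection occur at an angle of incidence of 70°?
θc = arcsin(n₂/n₁) = 61.24°; 70° > θc, so yes — total internal reflection.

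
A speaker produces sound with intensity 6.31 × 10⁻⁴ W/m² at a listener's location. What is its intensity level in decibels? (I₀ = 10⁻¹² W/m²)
β = 10·log₁₀(I/I₀) = 88 dB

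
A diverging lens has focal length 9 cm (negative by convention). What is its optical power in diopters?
P = 1/f = -11.11 D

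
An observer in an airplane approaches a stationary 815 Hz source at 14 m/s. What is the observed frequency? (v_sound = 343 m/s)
f_obs = f·(v + v_o)/v = 848.3 Hz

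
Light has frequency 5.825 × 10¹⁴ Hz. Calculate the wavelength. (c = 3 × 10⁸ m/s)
λ = c/f = 515 nm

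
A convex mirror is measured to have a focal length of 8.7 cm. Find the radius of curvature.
R = 2|f| = 17.4 cm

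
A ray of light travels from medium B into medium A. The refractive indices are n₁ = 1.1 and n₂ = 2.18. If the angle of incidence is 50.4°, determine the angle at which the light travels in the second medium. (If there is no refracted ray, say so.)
sin θ₂ = (n₁/n₂)·sin θ₁ = 0.3888 → θ₂ = 22.88°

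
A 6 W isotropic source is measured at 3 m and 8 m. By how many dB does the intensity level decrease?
Δβ = 20·log₁₀(r₂/r₁) = 8.519 dB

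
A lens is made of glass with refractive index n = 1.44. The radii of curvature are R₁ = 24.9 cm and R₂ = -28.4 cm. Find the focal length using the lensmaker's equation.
1/f = (n − 1)(1/R₁ − 1/R₂) → f = 30.15 cm (converging lens)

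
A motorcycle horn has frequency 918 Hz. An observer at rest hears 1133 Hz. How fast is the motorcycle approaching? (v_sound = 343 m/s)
v_s = v·(1 − f/f_obs) = 65.09 m/s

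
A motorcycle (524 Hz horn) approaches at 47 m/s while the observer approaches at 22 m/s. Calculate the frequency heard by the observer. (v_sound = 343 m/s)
f_obs = f·(v + v_o)/(v − v_s) = 646.1 Hz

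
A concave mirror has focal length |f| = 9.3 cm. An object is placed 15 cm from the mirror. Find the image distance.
f = +9.3 cm (concave); 1/di = 1/f − 1/do → di = 24.47 cm (real image, in front of mirror)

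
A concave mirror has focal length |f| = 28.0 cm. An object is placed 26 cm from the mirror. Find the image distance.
f = +28.0 cm (concave); 1/di = 1/f − 1/do → di = -364 cm (virtual image, behind mirror)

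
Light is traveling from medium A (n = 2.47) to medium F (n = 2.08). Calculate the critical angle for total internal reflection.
θc = arcsin(n₂/n₁) = 57.36°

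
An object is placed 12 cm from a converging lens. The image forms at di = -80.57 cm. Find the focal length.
1/f = 1/do + 1/di → f = 14.1 cm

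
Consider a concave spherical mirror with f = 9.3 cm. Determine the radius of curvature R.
R = 2|f| = 18.6 cm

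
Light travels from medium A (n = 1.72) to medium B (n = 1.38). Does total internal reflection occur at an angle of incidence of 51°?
θc = arcsin(n₂/n₁) = 53.35°; 51° < θc, so no — the ray refracts.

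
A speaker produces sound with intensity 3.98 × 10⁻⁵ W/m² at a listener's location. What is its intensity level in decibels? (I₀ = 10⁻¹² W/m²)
β = 10·log₁₀(I/I₀) = 76 dB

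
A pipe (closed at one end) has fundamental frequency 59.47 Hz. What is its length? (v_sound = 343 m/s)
L = v/(4f₁) = 1.442 m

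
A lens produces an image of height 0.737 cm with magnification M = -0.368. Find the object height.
ho = |hi|/|M| = 2.003 cm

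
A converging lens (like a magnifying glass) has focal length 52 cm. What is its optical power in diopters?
P = 1/f = 1.923 D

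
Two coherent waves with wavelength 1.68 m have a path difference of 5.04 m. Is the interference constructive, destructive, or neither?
constructive — path difference = 3λ, a whole number of wavelengths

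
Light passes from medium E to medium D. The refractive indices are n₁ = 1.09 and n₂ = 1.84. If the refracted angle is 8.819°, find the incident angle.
sin θ₁ = (n₂/n₁)·sin θ₂ → θ₁ = 15°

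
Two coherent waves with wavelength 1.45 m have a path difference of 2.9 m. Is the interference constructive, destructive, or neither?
constructive — path difference = 2λ, a whole number of wavelengths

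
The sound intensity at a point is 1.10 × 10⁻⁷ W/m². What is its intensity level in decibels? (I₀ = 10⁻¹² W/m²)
β = 10·log₁₀(I/I₀) = 50.41 dB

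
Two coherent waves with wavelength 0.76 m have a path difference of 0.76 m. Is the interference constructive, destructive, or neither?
constructive — path difference = 1λ, a whole number of wavelengths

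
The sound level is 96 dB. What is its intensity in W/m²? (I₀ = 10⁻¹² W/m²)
I = I₀·10^(β/10) = 3.98 × 10⁻³ W/m²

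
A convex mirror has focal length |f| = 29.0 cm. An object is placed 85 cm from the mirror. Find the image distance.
f = −29.0 cm (convex); 1/di = 1/f − 1/do → di = -21.62 cm (virtual image, behind mirror)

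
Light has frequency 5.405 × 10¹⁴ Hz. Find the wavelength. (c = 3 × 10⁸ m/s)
λ = c/f = 555 nm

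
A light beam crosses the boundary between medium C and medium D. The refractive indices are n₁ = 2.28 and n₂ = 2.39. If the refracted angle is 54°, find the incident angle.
sin θ₁ = (n₂/n₁)·sin θ₂ → θ₁ = 58°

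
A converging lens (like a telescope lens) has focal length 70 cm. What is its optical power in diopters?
P = 1/f = 1.429 D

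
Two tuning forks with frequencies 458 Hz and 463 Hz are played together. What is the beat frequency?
5 Hz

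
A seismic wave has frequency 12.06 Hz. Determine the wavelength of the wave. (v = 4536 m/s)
λ = v/f = 376.1 m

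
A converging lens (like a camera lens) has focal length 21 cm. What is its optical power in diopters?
P = 1/f = 4.762 D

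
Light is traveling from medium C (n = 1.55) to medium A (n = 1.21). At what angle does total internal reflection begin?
θc = arcsin(n₂/n₁) = 51.32°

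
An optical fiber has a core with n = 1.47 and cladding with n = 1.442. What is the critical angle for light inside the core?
θc = arcsin(n_cladding/n_core) = 78.8°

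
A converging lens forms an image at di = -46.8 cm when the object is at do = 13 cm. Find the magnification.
M = −di/do = 3.6 (upright image)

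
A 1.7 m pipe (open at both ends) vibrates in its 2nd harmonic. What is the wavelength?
λₙ = 2L/n = 1.7 m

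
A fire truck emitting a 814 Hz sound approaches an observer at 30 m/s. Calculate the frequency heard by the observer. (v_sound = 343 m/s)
f_obs = f·v/(v − v_s) = 892 Hz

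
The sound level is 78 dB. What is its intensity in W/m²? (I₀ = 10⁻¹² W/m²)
I = I₀·10^(β/10) = 6.31 × 10⁻⁵ W/m²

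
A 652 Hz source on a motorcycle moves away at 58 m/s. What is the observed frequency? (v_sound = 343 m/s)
f_obs = f·v/(v + v_s) = 557.7 Hz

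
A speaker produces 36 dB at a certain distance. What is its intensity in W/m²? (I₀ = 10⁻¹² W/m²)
I = I₀·10^(β/10) = 3.98 × 10⁻⁹ W/m²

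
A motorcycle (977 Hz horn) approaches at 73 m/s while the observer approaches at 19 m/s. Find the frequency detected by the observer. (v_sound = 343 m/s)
f_obs = f·(v + v_o)/(v − v_s) = 1310 Hz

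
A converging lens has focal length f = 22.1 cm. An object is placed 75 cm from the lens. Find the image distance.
1/di = 1/f − 1/do → di = 31.33 cm (real image)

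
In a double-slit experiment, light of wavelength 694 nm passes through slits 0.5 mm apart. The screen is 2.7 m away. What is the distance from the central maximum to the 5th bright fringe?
y = mλL/d = 18.74 mm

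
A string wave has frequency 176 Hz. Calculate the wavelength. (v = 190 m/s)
λ = v/f = 1.08 m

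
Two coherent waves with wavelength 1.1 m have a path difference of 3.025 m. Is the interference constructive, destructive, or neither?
neither (partial) — path difference = 2.75λ, neither a whole number of wavelengths nor an odd multiple of λ/2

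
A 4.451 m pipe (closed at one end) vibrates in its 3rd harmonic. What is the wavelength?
λₙ = 4L/n = 5.935 m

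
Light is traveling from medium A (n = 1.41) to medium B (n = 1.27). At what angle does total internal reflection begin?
θc = arcsin(n₂/n₁) = 64.25°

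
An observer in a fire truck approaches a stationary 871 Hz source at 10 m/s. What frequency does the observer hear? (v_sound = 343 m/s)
f_obs = f·(v + v_o)/v = 896.4 Hz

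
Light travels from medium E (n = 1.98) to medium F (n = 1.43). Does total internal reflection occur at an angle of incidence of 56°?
θc = arcsin(n₂/n₁) = 46.24°; 56° > θc, so yes — total internal reflection.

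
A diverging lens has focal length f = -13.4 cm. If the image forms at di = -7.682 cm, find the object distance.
1/do = 1/f − 1/di → do = 18 cm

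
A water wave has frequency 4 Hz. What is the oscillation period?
T = 1/f = 0.25 s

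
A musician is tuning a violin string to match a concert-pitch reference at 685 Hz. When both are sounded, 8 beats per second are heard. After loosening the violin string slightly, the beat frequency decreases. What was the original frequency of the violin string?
693 Hz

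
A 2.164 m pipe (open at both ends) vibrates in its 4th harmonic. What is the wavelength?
λₙ = 2L/n = 1.082 m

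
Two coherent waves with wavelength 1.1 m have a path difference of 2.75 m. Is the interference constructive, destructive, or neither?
destructive — path difference = 2.5λ, an odd multiple of λ/2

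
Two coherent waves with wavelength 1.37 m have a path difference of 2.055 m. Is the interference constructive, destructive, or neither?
destructive — path difference = 1.5λ, an odd multiple of λ/2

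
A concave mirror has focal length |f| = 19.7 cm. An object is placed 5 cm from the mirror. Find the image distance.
f = +19.7 cm (concave); 1/di = 1/f − 1/do → di = -6.701 cm (virtual image, behind mirror)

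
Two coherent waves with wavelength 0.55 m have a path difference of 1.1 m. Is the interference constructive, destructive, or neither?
constructive — path difference = 2λ, a whole number of wavelengths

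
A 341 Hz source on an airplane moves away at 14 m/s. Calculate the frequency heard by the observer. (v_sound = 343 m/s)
f_obs = f·v/(v + v_s) = 327.6 Hz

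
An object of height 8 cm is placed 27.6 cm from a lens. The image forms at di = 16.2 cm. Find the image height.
hi = (-di/do) × ho = -4.696 cm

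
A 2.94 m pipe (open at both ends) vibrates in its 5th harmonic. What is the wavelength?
λₙ = 2L/n = 1.176 m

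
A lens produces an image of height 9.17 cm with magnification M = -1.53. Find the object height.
ho = |hi|/|M| = 5.993 cm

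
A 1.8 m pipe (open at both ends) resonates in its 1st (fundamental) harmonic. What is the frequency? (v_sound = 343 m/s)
fₙ = nv/(2L) = 95.28 Hz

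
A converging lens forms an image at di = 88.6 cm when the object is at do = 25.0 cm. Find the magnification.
M = −di/do = -3.544 (inverted image)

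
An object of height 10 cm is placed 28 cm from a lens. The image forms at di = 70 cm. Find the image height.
hi = (-di/do) × ho = -25 cm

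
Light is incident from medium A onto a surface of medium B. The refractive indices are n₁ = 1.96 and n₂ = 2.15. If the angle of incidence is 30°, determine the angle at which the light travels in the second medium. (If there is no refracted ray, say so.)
sin θ₂ = (n₁/n₂)·sin θ₁ = 0.4558 → θ₂ = 27.12°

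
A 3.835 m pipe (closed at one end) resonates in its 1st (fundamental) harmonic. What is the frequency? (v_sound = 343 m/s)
fₙ = nv/(4L) = 22.36 Hz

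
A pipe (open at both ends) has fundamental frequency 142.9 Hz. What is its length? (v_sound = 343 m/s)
L = v/(2f₁) = 1.2 m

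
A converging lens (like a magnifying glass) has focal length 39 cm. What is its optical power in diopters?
P = 1/f = 2.564 D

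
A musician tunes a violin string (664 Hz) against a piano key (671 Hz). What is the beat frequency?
7 Hz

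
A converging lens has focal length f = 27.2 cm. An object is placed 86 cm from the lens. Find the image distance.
1/di = 1/f − 1/do → di = 39.78 cm (real image)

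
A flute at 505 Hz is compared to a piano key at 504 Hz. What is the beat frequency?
1 Hz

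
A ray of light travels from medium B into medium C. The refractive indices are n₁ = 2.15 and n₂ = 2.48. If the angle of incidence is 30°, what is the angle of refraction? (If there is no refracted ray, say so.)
sin θ₂ = (n₁/n₂)·sin θ₁ = 0.4335 → θ₂ = 25.69°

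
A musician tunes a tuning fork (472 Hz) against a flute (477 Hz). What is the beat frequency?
5 Hz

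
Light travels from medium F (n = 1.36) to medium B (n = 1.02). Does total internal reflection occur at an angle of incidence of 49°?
θc = arcsin(n₂/n₁) = 48.59°; 49° > θc, so yes — total internal reflection.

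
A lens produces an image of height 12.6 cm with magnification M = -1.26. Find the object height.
ho = |hi|/|M| = 10 cm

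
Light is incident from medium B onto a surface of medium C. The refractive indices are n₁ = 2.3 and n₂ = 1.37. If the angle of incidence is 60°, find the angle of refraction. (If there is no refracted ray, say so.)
sin θ₂ = (n₁/n₂)·sin θ₁ = 1.454 > 1, so there is no refracted ray — the light undergoes total internal reflection.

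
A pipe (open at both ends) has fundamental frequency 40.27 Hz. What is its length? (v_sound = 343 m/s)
L = v/(2f₁) = 4.259 m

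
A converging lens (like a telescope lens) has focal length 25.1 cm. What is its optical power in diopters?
P = 1/f = 3.984 D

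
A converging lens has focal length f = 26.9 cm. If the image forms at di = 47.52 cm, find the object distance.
1/do = 1/f − 1/di → do = 61.99 cm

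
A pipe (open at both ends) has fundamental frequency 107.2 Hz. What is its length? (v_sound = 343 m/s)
L = v/(2f₁) = 1.6 m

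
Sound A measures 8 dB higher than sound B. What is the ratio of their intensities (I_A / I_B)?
I_A/I_B = 10^(Δβ/10) = 6.31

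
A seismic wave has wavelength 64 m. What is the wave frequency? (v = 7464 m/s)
f = v/λ = 116.6 Hz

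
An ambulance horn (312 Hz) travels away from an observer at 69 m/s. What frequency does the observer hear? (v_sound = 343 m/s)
f_obs = f·v/(v + v_s) = 259.7 Hz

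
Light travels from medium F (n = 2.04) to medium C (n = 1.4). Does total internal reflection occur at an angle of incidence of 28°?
θc = arcsin(n₂/n₁) = 43.34°; 28° < θc, so no — the ray refracts.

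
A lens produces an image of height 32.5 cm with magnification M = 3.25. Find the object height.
ho = |hi|/|M| = 10 cm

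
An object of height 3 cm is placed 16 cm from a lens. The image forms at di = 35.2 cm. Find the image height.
hi = (-di/do) × ho = -6.6 cm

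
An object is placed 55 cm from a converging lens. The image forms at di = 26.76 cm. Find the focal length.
1/f = 1/do + 1/di → f = 18 cm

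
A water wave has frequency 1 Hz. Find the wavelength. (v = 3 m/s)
λ = v/f = 3 m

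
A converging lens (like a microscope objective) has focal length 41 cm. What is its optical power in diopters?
P = 1/f = 2.439 D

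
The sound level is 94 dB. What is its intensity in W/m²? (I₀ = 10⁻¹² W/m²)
I = I₀·10^(β/10) = 2.51 × 10⁻³ W/m²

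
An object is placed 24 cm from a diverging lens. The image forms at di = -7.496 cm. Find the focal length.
1/f = 1/do + 1/di → f = -10.9 cm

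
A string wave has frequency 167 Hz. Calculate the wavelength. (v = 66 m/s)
λ = v/f = 0.3952 m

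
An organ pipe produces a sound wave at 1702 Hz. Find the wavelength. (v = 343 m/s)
λ = v/f = 0.2015 m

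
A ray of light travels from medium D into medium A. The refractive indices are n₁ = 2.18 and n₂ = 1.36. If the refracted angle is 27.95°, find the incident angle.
sin θ₁ = (n₂/n₁)·sin θ₂ → θ₁ = 17°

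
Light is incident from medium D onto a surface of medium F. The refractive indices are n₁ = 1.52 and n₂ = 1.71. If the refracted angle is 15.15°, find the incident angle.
sin θ₁ = (n₂/n₁)·sin θ₂ → θ₁ = 17.1°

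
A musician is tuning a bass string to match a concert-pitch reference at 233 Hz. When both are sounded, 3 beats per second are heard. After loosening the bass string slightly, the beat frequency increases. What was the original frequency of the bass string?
230 Hz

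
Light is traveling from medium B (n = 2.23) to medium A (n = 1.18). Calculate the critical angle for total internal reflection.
θc = arcsin(n₂/n₁) = 31.95°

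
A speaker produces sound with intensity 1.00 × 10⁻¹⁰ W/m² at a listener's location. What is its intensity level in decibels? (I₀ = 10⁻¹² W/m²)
β = 10·log₁₀(I/I₀) = 20 dB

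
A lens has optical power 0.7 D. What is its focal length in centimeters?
f = 1/P = 142.9 cm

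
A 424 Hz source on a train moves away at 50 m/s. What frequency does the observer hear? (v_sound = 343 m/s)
f_obs = f·v/(v + v_s) = 370.1 Hz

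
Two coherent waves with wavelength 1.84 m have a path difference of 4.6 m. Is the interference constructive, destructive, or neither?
destructive — path difference = 2.5λ, an odd multiple of λ/2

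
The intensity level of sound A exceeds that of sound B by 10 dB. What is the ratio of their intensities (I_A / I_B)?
I_A/I_B = 10^(Δβ/10) = 10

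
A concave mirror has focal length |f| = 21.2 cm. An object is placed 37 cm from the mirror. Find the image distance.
f = +21.2 cm (concave); 1/di = 1/f − 1/do → di = 49.65 cm (real image, in front of mirror)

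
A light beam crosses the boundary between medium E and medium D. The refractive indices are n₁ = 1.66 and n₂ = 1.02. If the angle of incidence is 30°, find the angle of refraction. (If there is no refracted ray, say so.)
sin θ₂ = (n₁/n₂)·sin θ₁ = 0.8137 → θ₂ = 54.46°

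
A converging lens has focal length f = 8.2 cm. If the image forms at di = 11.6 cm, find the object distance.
1/do = 1/f − 1/di → do = 27.98 cm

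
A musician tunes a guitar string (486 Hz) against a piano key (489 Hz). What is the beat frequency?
3 Hz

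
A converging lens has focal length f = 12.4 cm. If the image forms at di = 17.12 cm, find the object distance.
1/do = 1/f − 1/di → do = 44.98 cm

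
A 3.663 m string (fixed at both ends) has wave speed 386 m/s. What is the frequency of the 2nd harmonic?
fₙ = nv/(2L) = 105.4 Hz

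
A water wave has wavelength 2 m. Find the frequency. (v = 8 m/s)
f = v/λ = 4 Hz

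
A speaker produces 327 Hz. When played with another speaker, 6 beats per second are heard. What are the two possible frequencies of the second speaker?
f₂ = 327 ± 6 Hz → 333 Hz or 321 Hz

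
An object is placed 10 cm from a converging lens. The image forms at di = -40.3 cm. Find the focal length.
1/f = 1/do + 1/di → f = 13.3 cm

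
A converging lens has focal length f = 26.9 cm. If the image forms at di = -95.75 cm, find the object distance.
1/do = 1/f − 1/di → do = 21 cm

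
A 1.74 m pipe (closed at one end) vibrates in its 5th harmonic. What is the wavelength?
λₙ = 4L/n = 1.392 m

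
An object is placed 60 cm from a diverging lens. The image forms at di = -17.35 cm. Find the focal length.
1/f = 1/do + 1/di → f = -24.41 cm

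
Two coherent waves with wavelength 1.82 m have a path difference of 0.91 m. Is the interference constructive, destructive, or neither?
destructive — path difference = 0.5λ, an odd multiple of λ/2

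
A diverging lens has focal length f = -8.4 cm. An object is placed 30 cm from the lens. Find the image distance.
1/di = 1/f − 1/do → di = -6.563 cm (virtual image)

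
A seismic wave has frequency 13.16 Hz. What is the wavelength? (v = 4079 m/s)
λ = v/f = 310 m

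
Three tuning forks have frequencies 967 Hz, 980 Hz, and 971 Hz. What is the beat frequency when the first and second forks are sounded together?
13 Hz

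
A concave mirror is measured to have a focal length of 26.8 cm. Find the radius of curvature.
R = 2|f| = 53.6 cm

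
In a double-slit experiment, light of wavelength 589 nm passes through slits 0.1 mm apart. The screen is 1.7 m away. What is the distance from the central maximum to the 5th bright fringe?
y = mλL/d = 50.06 mm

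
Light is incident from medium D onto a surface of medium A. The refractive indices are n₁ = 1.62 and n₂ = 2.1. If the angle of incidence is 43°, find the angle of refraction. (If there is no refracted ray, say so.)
sin θ₂ = (n₁/n₂)·sin θ₁ = 0.5261 → θ₂ = 31.74°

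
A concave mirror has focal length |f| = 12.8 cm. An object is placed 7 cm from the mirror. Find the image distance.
f = +12.8 cm (concave); 1/di = 1/f − 1/do → di = -15.45 cm (virtual image, behind mirror)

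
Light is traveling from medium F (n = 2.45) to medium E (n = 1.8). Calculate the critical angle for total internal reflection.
θc = arcsin(n₂/n₁) = 47.28°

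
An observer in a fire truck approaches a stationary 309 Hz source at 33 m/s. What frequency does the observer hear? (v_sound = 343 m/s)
f_obs = f·(v + v_o)/v = 338.7 Hz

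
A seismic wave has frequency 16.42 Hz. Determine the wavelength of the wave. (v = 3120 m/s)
λ = v/f = 190 m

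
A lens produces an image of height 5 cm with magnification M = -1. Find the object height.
ho = |hi|/|M| = 5 cm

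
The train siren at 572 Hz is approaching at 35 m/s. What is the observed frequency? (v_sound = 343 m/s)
f_obs = f·v/(v − v_s) = 637 Hz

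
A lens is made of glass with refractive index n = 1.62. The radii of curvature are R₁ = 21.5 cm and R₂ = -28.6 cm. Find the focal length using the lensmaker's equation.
1/f = (n − 1)(1/R₁ − 1/R₂) → f = 19.8 cm (converging lens)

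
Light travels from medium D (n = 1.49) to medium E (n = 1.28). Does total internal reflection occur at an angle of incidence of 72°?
θc = arcsin(n₂/n₁) = 59.21°; 72° > θc, so yes — total internal reflection.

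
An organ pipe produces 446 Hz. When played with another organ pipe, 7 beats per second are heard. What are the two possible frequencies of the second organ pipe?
f₂ = 446 ± 7 Hz → 453 Hz or 439 Hz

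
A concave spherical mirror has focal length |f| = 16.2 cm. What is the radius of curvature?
R = 2|f| = 32.4 cm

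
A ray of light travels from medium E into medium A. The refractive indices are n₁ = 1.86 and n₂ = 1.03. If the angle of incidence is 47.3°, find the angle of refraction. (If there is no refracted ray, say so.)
sin θ₂ = (n₁/n₂)·sin θ₁ = 1.327 > 1, so there is no refracted ray — the light undergoes total internal reflection.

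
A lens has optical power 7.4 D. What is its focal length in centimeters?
f = 1/P = 13.51 cm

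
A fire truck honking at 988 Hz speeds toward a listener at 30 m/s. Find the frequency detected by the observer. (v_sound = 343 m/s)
f_obs = f·v/(v − v_s) = 1083 Hz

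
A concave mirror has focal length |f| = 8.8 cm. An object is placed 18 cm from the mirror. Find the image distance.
f = +8.8 cm (concave); 1/di = 1/f − 1/do → di = 17.22 cm (real image, in front of mirror)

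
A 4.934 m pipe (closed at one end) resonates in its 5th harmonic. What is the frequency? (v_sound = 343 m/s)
fₙ = nv/(4L) = 86.9 Hz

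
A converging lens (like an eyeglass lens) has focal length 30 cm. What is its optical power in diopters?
P = 1/f = 3.333 D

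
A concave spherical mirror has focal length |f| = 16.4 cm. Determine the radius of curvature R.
R = 2|f| = 32.8 cm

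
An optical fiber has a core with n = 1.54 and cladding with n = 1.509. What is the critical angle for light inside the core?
θc = arcsin(n_cladding/n_core) = 78.48°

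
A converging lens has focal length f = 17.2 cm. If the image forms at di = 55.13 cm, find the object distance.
1/do = 1/f − 1/di → do = 25 cm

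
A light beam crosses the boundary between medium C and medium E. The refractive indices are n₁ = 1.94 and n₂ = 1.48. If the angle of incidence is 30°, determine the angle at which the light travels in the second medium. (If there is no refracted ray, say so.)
sin θ₂ = (n₁/n₂)·sin θ₁ = 0.6554 → θ₂ = 40.95°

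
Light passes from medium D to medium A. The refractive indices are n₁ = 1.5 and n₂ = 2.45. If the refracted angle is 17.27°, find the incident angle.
sin θ₁ = (n₂/n₁)·sin θ₂ → θ₁ = 29.01°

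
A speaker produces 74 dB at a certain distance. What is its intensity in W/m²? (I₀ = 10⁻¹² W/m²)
I = I₀·10^(β/10) = 2.51 × 10⁻⁵ W/m²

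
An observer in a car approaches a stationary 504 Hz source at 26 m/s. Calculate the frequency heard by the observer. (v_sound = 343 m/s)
f_obs = f·(v + v_o)/v = 542.2 Hz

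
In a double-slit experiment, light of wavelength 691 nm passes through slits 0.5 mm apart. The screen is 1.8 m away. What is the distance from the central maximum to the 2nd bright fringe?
y = mλL/d = 4.975 mm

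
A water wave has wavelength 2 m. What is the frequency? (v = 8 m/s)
f = v/λ = 4 Hz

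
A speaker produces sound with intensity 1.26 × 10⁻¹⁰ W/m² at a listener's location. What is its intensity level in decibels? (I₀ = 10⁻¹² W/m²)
β = 10·log₁₀(I/I₀) = 21 dB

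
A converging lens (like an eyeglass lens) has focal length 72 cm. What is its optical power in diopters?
P = 1/f = 1.389 D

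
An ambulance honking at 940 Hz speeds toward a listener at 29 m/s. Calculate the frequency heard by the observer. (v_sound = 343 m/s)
f_obs = f·v/(v − v_s) = 1027 Hz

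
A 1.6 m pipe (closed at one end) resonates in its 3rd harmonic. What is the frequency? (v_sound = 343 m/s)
fₙ = nv/(4L) = 160.8 Hz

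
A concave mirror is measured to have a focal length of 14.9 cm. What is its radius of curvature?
R = 2|f| = 29.8 cm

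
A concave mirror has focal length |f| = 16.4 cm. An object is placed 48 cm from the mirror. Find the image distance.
f = +16.4 cm (concave); 1/di = 1/f − 1/do → di = 24.91 cm (real image, in front of mirror)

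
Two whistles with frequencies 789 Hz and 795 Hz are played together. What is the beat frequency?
6 Hz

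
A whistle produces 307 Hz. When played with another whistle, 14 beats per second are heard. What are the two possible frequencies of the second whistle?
f₂ = 307 ± 14 Hz → 321 Hz or 293 Hz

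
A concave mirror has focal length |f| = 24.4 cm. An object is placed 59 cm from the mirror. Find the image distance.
f = +24.4 cm (concave); 1/di = 1/f − 1/do → di = 41.61 cm (real image, in front of mirror)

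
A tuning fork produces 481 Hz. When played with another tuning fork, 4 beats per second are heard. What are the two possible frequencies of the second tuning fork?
f₂ = 481 ± 4 Hz → 485 Hz or 477 Hz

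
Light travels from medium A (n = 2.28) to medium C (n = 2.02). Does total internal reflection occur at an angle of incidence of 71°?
θc = arcsin(n₂/n₁) = 62.37°; 71° > θc, so yes — total internal reflection.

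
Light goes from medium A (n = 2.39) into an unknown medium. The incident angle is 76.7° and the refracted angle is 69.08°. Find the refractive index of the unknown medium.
n₂ = n₁·sin θ₁ / sin θ₂ = 2.49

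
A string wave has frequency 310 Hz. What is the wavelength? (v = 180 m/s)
λ = v/f = 0.5806 m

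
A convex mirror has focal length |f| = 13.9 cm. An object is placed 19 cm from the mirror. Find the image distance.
f = −13.9 cm (convex); 1/di = 1/f − 1/do → di = -8.027 cm (virtual image, behind mirror)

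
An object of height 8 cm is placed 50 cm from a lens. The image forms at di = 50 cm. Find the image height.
hi = (-di/do) × ho = -8 cm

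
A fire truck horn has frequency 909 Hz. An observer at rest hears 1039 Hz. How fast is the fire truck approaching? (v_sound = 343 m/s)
v_s = v·(1 − f/f_obs) = 42.92 m/s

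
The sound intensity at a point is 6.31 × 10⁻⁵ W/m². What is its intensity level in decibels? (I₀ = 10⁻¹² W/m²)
β = 10·log₁₀(I/I₀) = 78 dB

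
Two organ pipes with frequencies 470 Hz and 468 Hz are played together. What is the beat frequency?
2 Hz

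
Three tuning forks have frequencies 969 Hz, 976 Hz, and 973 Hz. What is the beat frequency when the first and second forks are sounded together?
7 Hz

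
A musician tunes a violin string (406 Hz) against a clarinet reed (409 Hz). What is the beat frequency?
3 Hz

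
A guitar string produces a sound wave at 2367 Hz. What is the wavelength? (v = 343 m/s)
λ = v/f = 0.1449 m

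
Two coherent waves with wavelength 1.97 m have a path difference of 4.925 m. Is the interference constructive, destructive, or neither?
destructive — path difference = 2.5λ, an odd multiple of λ/2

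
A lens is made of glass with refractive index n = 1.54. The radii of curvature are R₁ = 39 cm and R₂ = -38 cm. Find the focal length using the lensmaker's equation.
1/f = (n − 1)(1/R₁ − 1/R₂) → f = 35.64 cm (converging lens)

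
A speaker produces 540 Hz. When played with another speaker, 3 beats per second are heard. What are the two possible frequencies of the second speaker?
f₂ = 540 ± 3 Hz → 543 Hz or 537 Hz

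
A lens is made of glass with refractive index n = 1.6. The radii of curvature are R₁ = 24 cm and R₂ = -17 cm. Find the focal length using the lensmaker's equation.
1/f = (n − 1)(1/R₁ − 1/R₂) → f = 16.59 cm (converging lens)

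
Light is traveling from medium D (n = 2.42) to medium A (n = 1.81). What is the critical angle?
θc = arcsin(n₂/n₁) = 48.41°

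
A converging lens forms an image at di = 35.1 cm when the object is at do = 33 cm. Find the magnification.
M = −di/do = -1.064 (inverted image)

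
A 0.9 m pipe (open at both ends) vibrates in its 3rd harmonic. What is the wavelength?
λₙ = 2L/n = 0.6 m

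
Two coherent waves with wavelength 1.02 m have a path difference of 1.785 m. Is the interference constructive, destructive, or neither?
neither (partial) — path difference = 1.75λ, neither a whole number of wavelengths nor an odd multiple of λ/2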